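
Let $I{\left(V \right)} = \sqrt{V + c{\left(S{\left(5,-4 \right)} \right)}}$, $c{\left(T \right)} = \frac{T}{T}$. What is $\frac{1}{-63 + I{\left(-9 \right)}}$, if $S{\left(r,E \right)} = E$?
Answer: $- \frac{63}{3977} - \frac{2 i \sqrt{2}}{3977} \approx -0.015841 - 0.0007112 i$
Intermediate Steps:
$c{\left(T \right)} = 1$
$I{\left(V \right)} = \sqrt{1 + V}$ ($I{\left(V \right)} = \sqrt{V + 1} = \sqrt{1 + V}$)
$\frac{1}{-63 + I{\left(-9 \right)}} = \frac{1}{-63 + \sqrt{1 - 9}} = \frac{1}{-63 + \sqrt{-8}} = \frac{1}{-63 + 2 i \sqrt{2}}$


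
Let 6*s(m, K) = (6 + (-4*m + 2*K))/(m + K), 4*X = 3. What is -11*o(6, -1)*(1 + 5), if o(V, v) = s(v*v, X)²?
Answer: -22/3 ≈ -7.3333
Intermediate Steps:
X = ¾ (X = (¼)*3 = ¾ ≈ 0.75000)
s(m, K) = (6 - 4*m + 2*K)/(6*(K + m)) (s(m, K) = ((6 + (-4*m + 2*K))/(m + K))/6 = ((6 - 4*m + 2*K)/(K + m))/6 = (6 - 4*m + 2*K)/(6*(K + m)))
o(V, v) = (15/4 - 2*v²)²/(9*(¾ + v²)²) (o(V, v) = ((3 + ¾ - 2*v*v)/(3*(¾ + v*v)))² = ((3 + ¾ - 2*v²)/(3*(¾ + v²)))² = ((15/4 - 2*v²)/(3*(¾ + v²)))² = (15/4 - 2*v²)²/(9*(¾ + v²)²))
-11*o(6, -1)*(1 + 5) = -11*(15 - 8*(-1)²)²/(9*(3 + 4*(-1)²)²)*(1 + 5) = -11*(15 - 8*1)²/(9*(3 + 4*1)²)*6 = -11*(15 - 8)²/(9*(3 + 4)²)*6 = -11*(⅑)*7²/7²*6 = -11*(⅑)*(1/49)*49*6 = -11*6/9 = -11*⅔ = -22/3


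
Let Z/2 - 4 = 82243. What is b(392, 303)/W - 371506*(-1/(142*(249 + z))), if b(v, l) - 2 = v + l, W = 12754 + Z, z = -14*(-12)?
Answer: 32944983823/5247781536 ≈ 6.2779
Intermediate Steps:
Z = 164494 (Z = 8 + 2*82243 = 8 + 164486 = 164494)
z = 168
W = 177248 (W = 12754 + 164494 = 177248)
b(v, l) = 2 + l + v (b(v, l) = 2 + (v + l) = 2 + (l + v) = 2 + l + v)
b(392, 303)/W - 371506*(-1/(142*(249 + z))) = (2 + 303 + 392)/177248 - 371506*(-1/(142*(249 + 168))) = 697*(1/177248) - 371506/((-142*417)) = 697/177248 - 371506/(-59214) = 697/177248 - 371506*(-1/59214) = 697/177248 + 185753/29607 = 32944983823/5247781536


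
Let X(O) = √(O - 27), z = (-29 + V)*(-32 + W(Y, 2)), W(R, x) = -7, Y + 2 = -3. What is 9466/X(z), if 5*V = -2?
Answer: 4733*√3110/933 ≈ 282.90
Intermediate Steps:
Y = -5 (Y = -2 - 3 = -5)
V = -⅖ (V = (⅕)*(-2) = -⅖ ≈ -0.40000)
z = 5733/5 (z = (-29 - ⅖)*(-32 - 7) = -147/5*(-39) = 5733/5 ≈ 1146.6)
X(O) = √(-27 + O)
9466/X(z) = 9466/(√(-27 + 5733/5)) = 9466/(√(5598/5)) = 9466/((3*√3110/5)) = 9466*(√3110/1866) = 4733*√3110/933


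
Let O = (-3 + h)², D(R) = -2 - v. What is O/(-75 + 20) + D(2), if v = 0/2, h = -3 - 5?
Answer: -21/5 ≈ -4.2000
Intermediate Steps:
h = -8
v = 0 (v = 0*(½) = 0)
D(R) = -2 (D(R) = -2 - 1*0 = -2 + 0 = -2)
O = 121 (O = (-3 - 8)² = (-11)² = 121)
O/(-75 + 20) + D(2) = 121/(-75 + 20) - 2 = 121/(-55) - 2 = 121*(-1/55) - 2 = -11/5 - 2 = -21/5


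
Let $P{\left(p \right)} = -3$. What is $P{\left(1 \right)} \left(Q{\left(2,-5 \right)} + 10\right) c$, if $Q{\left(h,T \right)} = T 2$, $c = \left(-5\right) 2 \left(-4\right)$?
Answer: $0$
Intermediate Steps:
$c = 40$ ($c = \left(-10\right) \left(-4\right) = 40$)
$Q{\left(h,T \right)} = 2 T$
$P{\left(1 \right)} \left(Q{\left(2,-5 \right)} + 10\right) c = - 3 \left(2 \left(-5\right) + 10\right) 40 = - 3 \left(-10 + 10\right) 40 = - 3 \cdot 0 \cdot 40 = \left(-3\right) 0 = 0$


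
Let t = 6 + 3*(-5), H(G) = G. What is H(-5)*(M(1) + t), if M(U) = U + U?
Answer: 35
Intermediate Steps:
M(U) = 2*U
t = -9 (t = 6 - 15 = -9)
H(-5)*(M(1) + t) = -5*(2*1 - 9) = -5*(2 - 9) = -5*(-7) = 35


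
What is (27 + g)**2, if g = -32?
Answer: 25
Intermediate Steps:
(27 + g)**2 = (27 - 32)**2 = (-5)**2 = 25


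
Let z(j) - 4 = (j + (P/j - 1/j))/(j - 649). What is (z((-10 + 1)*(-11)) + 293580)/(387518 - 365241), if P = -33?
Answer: 15985639033/1212982650 ≈ 13.179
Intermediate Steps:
z(j) = 4 + (j - 34/j)/(-649 + j) (z(j) = 4 + (j + (-33/j - 1/j))/(j - 649) = 4 + (j - 34/j)/(-649 + j))
(z((-10 + 1)*(-11)) + 293580)/(387518 - 365241) = ((-34 - 2596*(-10 + 1)*(-11) + 5*((-10 + 1)*(-11))**2)/((((-10 + 1)*(-11)))*(-649 + (-10 + 1)*(-11))) + 293580)/(387518 - 365241) = ((-34 - (-23364)*(-11) + 5*(-9*(-11))**2)/(((-9*(-11)))*(-649 - 9*(-11))) + 293580)/22277 = ((-34 - 2596*99 + 5*99**2)/(99*(-649 + 99)) + 293580)*(1/22277) = ((1/99)*(-34 - 257004 + 5*9801)/(-550) + 293580)*(1/22277) = ((1/99)*(-1/550)*(-34 - 257004 + 49005) + 293580)*(1/22277) = ((1/99)*(-1/550)*(-208033) + 293580)*(1/22277) = (208033/54450 + 293580)*(1/22277) = (15985639033/54450)*(1/22277) = 15985639033/1212982650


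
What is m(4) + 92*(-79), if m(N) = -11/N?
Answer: -29083/4 ≈ -7270.8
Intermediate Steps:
m(4) + 92*(-79) = -11/4 + 92*(-79) = -11*¼ - 7268 = -11/4 - 7268 = -29083/4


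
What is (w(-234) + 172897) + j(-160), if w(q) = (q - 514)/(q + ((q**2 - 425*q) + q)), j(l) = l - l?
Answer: 13290419119/76869 ≈ 1.7290e+5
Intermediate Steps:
j(l) = 0
w(q) = (-514 + q)/(q**2 - 423*q) (w(q) = (-514 + q)/(q + (q**2 - 424*q)) = (-514 + q)/(q**2 - 423*q))
(w(-234) + 172897) + j(-160) = ((-514 - 234)/((-234)*(-423 - 234)) + 172897) + 0 = (-1/234*(-748)/(-657) + 172897) + 0 = (-1/234*(-1/657)*(-748) + 172897) + 0 = (-374/76869 + 172897) + 0 = 13290419119/76869 + 0 = 13290419119/76869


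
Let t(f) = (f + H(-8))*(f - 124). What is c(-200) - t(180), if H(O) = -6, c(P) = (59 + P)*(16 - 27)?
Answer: -8193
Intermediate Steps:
c(P) = -649 - 11*P (c(P) = (59 + P)*(-11) = -649 - 11*P)
t(f) = (-124 + f)*(-6 + f) (t(f) = (f - 6)*(f - 124) = (-6 + f)*(-124 + f) = (-124 + f)*(-6 + f))
c(-200) - t(180) = (-649 - 11*(-200)) - (744 + 180² - 130*180) = (-649 + 2200) - (744 + 32400 - 23400) = 1551 - 1*9744 = 1551 - 9744 = -8193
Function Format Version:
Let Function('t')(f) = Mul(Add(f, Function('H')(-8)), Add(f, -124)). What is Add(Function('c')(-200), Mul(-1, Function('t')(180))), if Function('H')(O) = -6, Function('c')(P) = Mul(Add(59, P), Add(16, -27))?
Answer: -8193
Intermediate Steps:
Function('c')(P) = Add(-649, Mul(-11, P)) (Function('c')(P) = Mul(Add(59, P), -11) = Add(-649, Mul(-11, P)))
Function('t')(f) = Mul(Add(-124, f), Add(-6, f)) (Function('t')(f) = Mul(Add(f, -6), Add(f, -124)) = Mul(Add(-6, f), Add(-124, f)) = Mul(Add(-124, f), Add(-6, f)))
Add(Function('c')(-200), Mul(-1, Function('t')(180))) = Add(Add(-649, Mul(-11, -200)), Mul(-1, Add(744, Pow(180, 2), Mul(-130, 180)))) = Add(Add(-649, 2200), Mul(-1, Add(744, 32400, -23400))) = Add(1551, Mul(-1, 9744)) = Add(1551, -9744) = -8193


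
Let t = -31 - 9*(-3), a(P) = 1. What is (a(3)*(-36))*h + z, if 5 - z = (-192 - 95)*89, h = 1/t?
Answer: 25557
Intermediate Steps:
t = -4 (t = -31 + 27 = -4)
h = -1/4 (h = 1/(-4) = -1/4 ≈ -0.25000)
z = 25548 (z = 5 - (-192 - 95)*89 = 5 - (-287)*89 = 5 - 1*(-25543) = 5 + 25543 = 25548)
(a(3)*(-36))*h + z = (1*(-36))*(-1/4) + 25548 = -36*(-1/4) + 25548 = 9 + 25548 = 25557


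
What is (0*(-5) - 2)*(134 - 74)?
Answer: -120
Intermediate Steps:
(0*(-5) - 2)*(134 - 74) = (0 - 2)*60 = -2*60 = -120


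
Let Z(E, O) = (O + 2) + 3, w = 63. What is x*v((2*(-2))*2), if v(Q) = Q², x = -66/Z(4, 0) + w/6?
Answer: -864/5 ≈ -172.80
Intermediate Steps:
Z(E, O) = 5 + O (Z(E, O) = (2 + O) + 3 = 5 + O)
x = -27/10 (x = -66/(5 + 0) + 63/6 = -66/5 + 63*(⅙) = -66*⅕ + 21/2 = -66/5 + 21/2 = -27/10 ≈ -2.7000)
x*v((2*(-2))*2) = -27*((2*(-2))*2)²/10 = -27*(-4*2)²/10 = -27/10*(-8)² = -27/10*64 = -864/5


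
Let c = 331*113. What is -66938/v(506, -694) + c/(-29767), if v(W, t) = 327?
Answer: -2004774227/9733809 ≈ -205.96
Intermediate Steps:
c = 37403
-66938/v(506, -694) + c/(-29767) = -66938/327 + 37403/(-29767) = -66938*1/327 + 37403*(-1/29767) = -66938/327 - 37403/29767 = -2004774227/9733809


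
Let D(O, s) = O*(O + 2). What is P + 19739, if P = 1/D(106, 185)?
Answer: 225972073/11448 ≈ 19739.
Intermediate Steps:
D(O, s) = O*(2 + O)
P = 1/11448 (P = 1/(106*(2 + 106)) = 1/(106*108) = 1/11448 ≈ 8.7352e-5)
P + 19739 = 1/11448 + 19739 = 225972073/11448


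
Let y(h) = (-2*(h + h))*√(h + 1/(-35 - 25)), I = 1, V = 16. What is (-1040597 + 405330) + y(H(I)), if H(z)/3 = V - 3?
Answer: -635267 - 26*√35085/5 ≈ -6.3624e+5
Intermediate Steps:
H(z) = 39 (H(z) = 3*(16 - 3) = 3*13 = 39)
y(h) = -4*h*√(-1/60 + h) (y(h) = (-4*h)*√(h + 1/(-60)) = (-4*h)*√(h - 1/60) = (-4*h)*√(-1/60 + h) = -4*h*√(-1/60 + h))
(-1040597 + 405330) + y(H(I)) = (-1040597 + 405330) - 2/15*39*√(-15 + 900*39) = -635267 - 2/15*39*√(-15 + 35100) = -635267 - 2/15*39*√35085 = -635267 - 26*√35085/5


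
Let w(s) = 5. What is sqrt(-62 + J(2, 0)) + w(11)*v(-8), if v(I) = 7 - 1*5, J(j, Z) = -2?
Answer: 10 + 8*I ≈ 10.0 + 8.0*I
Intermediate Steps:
v(I) = 2 (v(I) = 7 - 5 = 2)
sqrt(-62 + J(2, 0)) + w(11)*v(-8) = sqrt(-62 - 2) + 5*2 = sqrt(-64) + 10 = 8*I + 10 = 10 + 8*I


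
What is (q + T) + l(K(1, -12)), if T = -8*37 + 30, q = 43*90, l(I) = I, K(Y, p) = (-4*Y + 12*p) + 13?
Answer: 3469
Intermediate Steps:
K(Y, p) = 13 - 4*Y + 12*p
q = 3870
T = -266 (T = -296 + 30 = -266)
(q + T) + l(K(1, -12)) = (3870 - 266) + (13 - 4*1 + 12*(-12)) = 3604 + (13 - 4 - 144) = 3604 - 135 = 3469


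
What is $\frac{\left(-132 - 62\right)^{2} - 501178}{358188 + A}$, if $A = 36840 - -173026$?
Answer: $- \frac{10077}{12349} \approx -0.81602$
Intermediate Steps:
$A = 209866$ ($A = 36840 + 173026 = 209866$)
$\frac{\left(-132 - 62\right)^{2} - 501178}{358188 + A} = \frac{\left(-132 - 62\right)^{2} - 501178}{358188 + 209866} = \frac{\left(-194\right)^{2} - 501178}{568054} = \left(37636 - 501178\right) \frac{1}{568054} = \left(-463542\right) \frac{1}{568054} = - \frac{10077}{12349}$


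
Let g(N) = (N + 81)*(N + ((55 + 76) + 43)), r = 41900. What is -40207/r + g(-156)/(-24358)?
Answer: -461398553/510300100 ≈ -0.90417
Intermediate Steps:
g(N) = (81 + N)*(174 + N) (g(N) = (81 + N)*(N + (131 + 43)) = (81 + N)*(N + 174) = (81 + N)*(174 + N))
-40207/r + g(-156)/(-24358) = -40207/41900 + (14094 + (-156)² + 255*(-156))/(-24358) = -40207*1/41900 + (14094 + 24336 - 39780)*(-1/24358) = -40207/41900 - 1350*(-1/24358) = -40207/41900 + 675/12179 = -461398553/510300100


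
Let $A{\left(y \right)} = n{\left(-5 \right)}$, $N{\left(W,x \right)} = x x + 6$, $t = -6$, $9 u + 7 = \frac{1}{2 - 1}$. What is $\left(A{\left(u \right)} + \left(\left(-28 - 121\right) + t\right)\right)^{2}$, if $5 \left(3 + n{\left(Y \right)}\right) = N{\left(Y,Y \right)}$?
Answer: $\frac{576081}{25} \approx 23043.0$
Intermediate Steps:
$u = - \frac{2}{3}$ ($u = - \frac{7}{9} + \frac{1}{9 \left(2 - 1\right)} = - \frac{7}{9} + \frac{1}{9 \cdot 1} = - \frac{7}{9} + \frac{1}{9} \cdot 1 = - \frac{7}{9} + \frac{1}{9} = - \frac{2}{3} \approx -0.66667$)
$N{\left(W,x \right)} = 6 + x^{2}$ ($N{\left(W,x \right)} = x^{2} + 6 = 6 + x^{2}$)
$n{\left(Y \right)} = - \frac{9}{5} + \frac{Y^{2}}{5}$ ($n{\left(Y \right)} = -3 + \frac{6 + Y^{2}}{5} = -3 + \left(\frac{6}{5} + \frac{Y^{2}}{5}\right) = - \frac{9}{5} + \frac{Y^{2}}{5}$)
$A{\left(y \right)} = \frac{16}{5}$ ($A{\left(y \right)} = - \frac{9}{5} + \frac{\left(-5\right)^{2}}{5} = - \frac{9}{5} + \frac{1}{5} \cdot 25 = - \frac{9}{5} + 5 = \frac{16}{5}$)
$\left(A{\left(u \right)} + \left(\left(-28 - 121\right) + t\right)\right)^{2} = \left(\frac{16}{5} - 155\right)^{2} = \left(- \frac{759}{5}\right)^{2} = \frac{576081}{25}$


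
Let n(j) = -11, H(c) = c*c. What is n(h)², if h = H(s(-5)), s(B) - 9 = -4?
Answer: 121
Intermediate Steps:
s(B) = 5 (s(B) = 9 - 4 = 5)
H(c) = c²
h = 25 (h = 5² = 25)
n(h)² = (-11)² = 121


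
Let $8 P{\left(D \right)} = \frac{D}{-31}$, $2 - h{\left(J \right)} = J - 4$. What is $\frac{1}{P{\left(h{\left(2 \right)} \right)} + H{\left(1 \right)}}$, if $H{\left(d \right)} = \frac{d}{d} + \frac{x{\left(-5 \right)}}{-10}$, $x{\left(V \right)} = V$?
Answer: $\frac{31}{46} \approx 0.67391$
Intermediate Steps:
$h{\left(J \right)} = 6 - J$ ($h{\left(J \right)} = 2 - \left(J - 4\right) = 2 - \left(-4 + J\right) = 6 - J$)
$P{\left(D \right)} = - \frac{D}{248}$ ($P{\left(D \right)} = \frac{D \frac{1}{-31}}{8} = \frac{D \left(- \frac{1}{31}\right)}{8} = \frac{\left(- \frac{1}{31}\right) D}{8} = - \frac{D}{248}$)
$H{\left(d \right)} = \frac{3}{2}$ ($H{\left(d \right)} = \frac{d}{d} - \frac{5}{-10} = 1 - - \frac{1}{2} = 1 + \frac{1}{2} = \frac{3}{2}$)
$\frac{1}{P{\left(h{\left(2 \right)} \right)} + H{\left(1 \right)}} = \frac{1}{- \frac{6 - 2}{248} + \frac{3}{2}} = \frac{1}{\left(- \frac{1}{248}\right) 4 + \frac{3}{2}} = \frac{1}{- \frac{1}{62} + \frac{3}{2}} = \frac{1}{\frac{46}{31}} = \frac{31}{46}$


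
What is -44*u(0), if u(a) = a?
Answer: 0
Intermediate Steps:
-44*u(0) = -44*0 = 0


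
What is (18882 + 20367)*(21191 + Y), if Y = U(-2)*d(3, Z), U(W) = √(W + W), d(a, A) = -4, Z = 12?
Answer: 831725559 - 313992*I ≈ 8.3173e+8 - 3.1399e+5*I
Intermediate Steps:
U(W) = √2*√W (U(W) = √(2*W) = √2*√W)
Y = -8*I (Y = (√2*√(-2))*(-4) = (√2*(I*√2))*(-4) = (2*I)*(-4) = -8*I ≈ -8.0*I)
(18882 + 20367)*(21191 + Y) = (18882 + 20367)*(21191 - 8*I) = 39249*(21191 - 8*I) = 831725559 - 313992*I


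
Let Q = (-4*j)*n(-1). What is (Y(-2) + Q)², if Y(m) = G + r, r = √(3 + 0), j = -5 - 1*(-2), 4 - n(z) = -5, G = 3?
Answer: (111 + √3)² ≈ 12709.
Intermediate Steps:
n(z) = 9 (n(z) = 4 - 1*(-5) = 4 + 5 = 9)
j = -3 (j = -5 + 2 = -3)
Q = 108 (Q = -4*(-3)*9 = 12*9 = 108)
r = √3 ≈ 1.7320
Y(m) = 3 + √3
(Y(-2) + Q)² = ((3 + √3) + 108)² = (111 + √3)²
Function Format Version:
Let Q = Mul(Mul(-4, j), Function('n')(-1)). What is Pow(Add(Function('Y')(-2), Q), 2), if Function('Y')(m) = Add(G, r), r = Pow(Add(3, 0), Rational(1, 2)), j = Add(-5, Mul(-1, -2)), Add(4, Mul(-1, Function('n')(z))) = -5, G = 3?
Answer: Pow(Add(111, Pow(3, Rational(1, 2))), 2) ≈ 12709.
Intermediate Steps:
Function('n')(z) = 9 (Function('n')(z) = Add(4, Mul(-1, -5)) = Add(4, 5) = 9)
j = -3 (j = Add(-5, 2) = -3)
Q = 108 (Q = Mul(Mul(-4, -3), 9) = Mul(12, 9) = 108)
r = Pow(3, Rational(1, 2)) ≈ 1.7320
Function('Y')(m) = Add(3, Pow(3, Rational(1, 2)))
Pow(Add(Function('Y')(-2), Q), 2) = Pow(Add(Add(3, Pow(3, Rational(1, 2))), 108), 2) = Pow(Add(111, Pow(3, Rational(1, 2))), 2)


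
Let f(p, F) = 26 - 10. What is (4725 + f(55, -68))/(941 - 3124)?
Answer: -4741/2183 ≈ -2.1718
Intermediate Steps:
f(p, F) = 16
(4725 + f(55, -68))/(941 - 3124) = (4725 + 16)/(941 - 3124) = 4741/(-2183) = 4741*(-1/2183) = -4741/2183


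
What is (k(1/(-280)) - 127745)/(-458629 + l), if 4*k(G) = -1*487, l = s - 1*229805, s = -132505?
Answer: 511467/3283756 ≈ 0.15576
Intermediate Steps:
l = -362310 (l = -132505 - 1*229805 = -132505 - 229805 = -362310)
k(G) = -487/4 (k(G) = (-1*487)/4 = (1/4)*(-487) = -487/4)
(k(1/(-280)) - 127745)/(-458629 + l) = (-487/4 - 127745)/(-458629 - 362310) = -511467/4/(-820939) = -511467/4*(-1/820939) = 511467/3283756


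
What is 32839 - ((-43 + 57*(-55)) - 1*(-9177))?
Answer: 26840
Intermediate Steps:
32839 - ((-43 + 57*(-55)) - 1*(-9177)) = 32839 - ((-43 - 3135) + 9177) = 32839 - (-3178 + 9177) = 32839 - 1*5999 = 32839 - 5999 = 26840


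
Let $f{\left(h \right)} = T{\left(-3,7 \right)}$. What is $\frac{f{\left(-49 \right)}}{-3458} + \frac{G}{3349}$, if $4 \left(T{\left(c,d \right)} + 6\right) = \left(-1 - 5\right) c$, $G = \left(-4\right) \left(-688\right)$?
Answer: $\frac{19042879}{23161684} \approx 0.82217$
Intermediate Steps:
$G = 2752$
$T{\left(c,d \right)} = -6 - \frac{3 c}{2}$ ($T{\left(c,d \right)} = -6 + \frac{\left(-1 - 5\right) c}{4} = -6 + \frac{\left(-6\right) c}{4} = -6 - \frac{3 c}{2}$)
$f{\left(h \right)} = - \frac{3}{2}$ ($f{\left(h \right)} = -6 - - \frac{9}{2} = -6 + \frac{9}{2} = - \frac{3}{2}$)
$\frac{f{\left(-49 \right)}}{-3458} + \frac{G}{3349} = - \frac{3}{2 \left(-3458\right)} + \frac{2752}{3349} = \left(- \frac{3}{2}\right) \left(- \frac{1}{3458}\right) + 2752 \cdot \frac{1}{3349} = \frac{3}{6916} + \frac{2752}{3349} = \frac{19042879}{23161684}$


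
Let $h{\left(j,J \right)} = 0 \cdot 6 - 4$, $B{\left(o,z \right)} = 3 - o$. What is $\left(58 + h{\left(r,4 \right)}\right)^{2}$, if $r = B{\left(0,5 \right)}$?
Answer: $2916$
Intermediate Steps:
$r = 3$ ($r = 3 - 0 = 3 + 0 = 3$)
$h{\left(j,J \right)} = -4$ ($h{\left(j,J \right)} = 0 - 4 = -4$)
$\left(58 + h{\left(r,4 \right)}\right)^{2} = \left(58 - 4\right)^{2} = 54^{2} = 2916$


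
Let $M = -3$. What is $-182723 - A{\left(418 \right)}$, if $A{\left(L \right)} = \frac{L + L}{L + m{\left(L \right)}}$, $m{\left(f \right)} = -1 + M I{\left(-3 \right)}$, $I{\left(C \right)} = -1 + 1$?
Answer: $- \frac{76196327}{417} \approx -1.8273 \cdot 10^{5}$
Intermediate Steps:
$I{\left(C \right)} = 0$
$m{\left(f \right)} = -1$ ($m{\left(f \right)} = -1 - 0 = -1 + 0 = -1$)
$A{\left(L \right)} = \frac{2 L}{-1 + L}$ ($A{\left(L \right)} = \frac{L + L}{L - 1} = \frac{2 L}{-1 + L}$)
$-182723 - A{\left(418 \right)} = -182723 - 2 \cdot 418 \frac{1}{-1 + 418} = -182723 - 2 \cdot 418 \cdot \frac{1}{417} = -182723 - \frac{836}{417} = - \frac{76196327}{417}$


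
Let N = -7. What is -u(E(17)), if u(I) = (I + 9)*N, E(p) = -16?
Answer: -49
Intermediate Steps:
u(I) = -63 - 7*I (u(I) = (I + 9)*(-7) = (9 + I)*(-7) = -63 - 7*I)
-u(E(17)) = -(-63 - 7*(-16)) = -(-63 + 112) = -1*49 = -49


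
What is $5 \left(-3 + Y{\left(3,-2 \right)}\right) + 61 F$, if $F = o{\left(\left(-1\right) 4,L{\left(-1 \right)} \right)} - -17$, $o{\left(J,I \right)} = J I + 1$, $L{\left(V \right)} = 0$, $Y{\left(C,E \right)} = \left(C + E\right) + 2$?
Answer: $1098$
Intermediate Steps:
$Y{\left(C,E \right)} = 2 + C + E$
$o{\left(J,I \right)} = 1 + I J$ ($o{\left(J,I \right)} = I J + 1 = 1 + I J$)
$F = 18$ ($F = \left(1 + 0 \left(\left(-1\right) 4\right)\right) - -17 = \left(1 + 0 \left(-4\right)\right) + 17 = \left(1 + 0\right) + 17 = 1 + 17 = 18$)
$5 \left(-3 + Y{\left(3,-2 \right)}\right) + 61 F = 5 \left(-3 + \left(2 + 3 - 2\right)\right) + 61 \cdot 18 = 5 \left(-3 + 3\right) + 1098 = 5 \cdot 0 + 1098 = 0 + 1098 = 1098$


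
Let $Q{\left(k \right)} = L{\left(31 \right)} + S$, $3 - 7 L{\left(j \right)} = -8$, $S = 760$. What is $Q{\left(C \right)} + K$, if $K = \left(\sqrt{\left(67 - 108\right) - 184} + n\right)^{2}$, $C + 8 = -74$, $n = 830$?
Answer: $\frac{4826056}{7} + 24900 i \approx 6.8944 \cdot 10^{5} + 24900.0 i$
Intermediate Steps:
$C = -82$ ($C = -8 - 74 = -82$)
$L{\left(j \right)} = \frac{11}{7}$ ($L{\left(j \right)} = \frac{3}{7} - - \frac{8}{7} = \frac{3}{7} + \frac{8}{7} = \frac{11}{7}$)
$K = \left(830 + 15 i\right)^{2}$ ($K = \left(\sqrt{\left(67 - 108\right) - 184} + 830\right)^{2} = \left(\sqrt{-41 - 184} + 830\right)^{2} = \left(\sqrt{-225} + 830\right)^{2} = \left(15 i + 830\right)^{2} = \left(830 + 15 i\right)^{2} \approx 6.8868 \cdot 10^{5} + 24900.0 i$)
$Q{\left(k \right)} = \frac{5331}{7}$ ($Q{\left(k \right)} = \frac{11}{7} + 760 = \frac{5331}{7}$)
$Q{\left(C \right)} + K = \frac{5331}{7} + \left(688675 + 24900 i\right) = \frac{4826056}{7} + 24900 i$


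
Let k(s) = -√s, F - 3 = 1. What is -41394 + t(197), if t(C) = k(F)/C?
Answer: -8154620/197 ≈ -41394.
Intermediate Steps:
F = 4 (F = 3 + 1 = 4)
t(C) = -2/C (t(C) = (-√4)/C = (-1*2)/C = -2/C)
-41394 + t(197) = -41394 - 2/197 = -8154620/197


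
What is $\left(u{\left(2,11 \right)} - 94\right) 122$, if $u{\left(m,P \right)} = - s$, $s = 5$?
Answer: $-12078$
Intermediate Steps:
$u{\left(m,P \right)} = -5$ ($u{\left(m,P \right)} = \left(-1\right) 5 = -5$)
$\left(u{\left(2,11 \right)} - 94\right) 122 = \left(-5 - 94\right) 122 = \left(-99\right) 122 = -12078$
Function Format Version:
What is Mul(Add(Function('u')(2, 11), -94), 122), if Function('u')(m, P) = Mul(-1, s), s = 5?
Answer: -12078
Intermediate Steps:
Function('u')(m, P) = -5 (Function('u')(m, P) = Mul(-1, 5) = -5)
Mul(Add(Function('u')(2, 11), -94), 122) = Mul(Add(-5, -94), 122) = Mul(-99, 122) = -12078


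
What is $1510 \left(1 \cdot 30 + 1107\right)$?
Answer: $1716870$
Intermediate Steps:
$1510 \left(1 \cdot 30 + 1107\right) = 1510 \left(30 + 1107\right) = 1510 \cdot 1137 = 1716870$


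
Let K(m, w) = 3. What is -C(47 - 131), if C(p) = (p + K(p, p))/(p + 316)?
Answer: 81/232 ≈ 0.34914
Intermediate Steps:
C(p) = (3 + p)/(316 + p) (C(p) = (p + 3)/(p + 316) = (3 + p)/(316 + p))
-C(47 - 131) = -(3 + (47 - 131))/(316 + (47 - 131)) = -(3 - 84)/(316 - 84) = -(-81)/232 = -1*(-81/232) = 81/232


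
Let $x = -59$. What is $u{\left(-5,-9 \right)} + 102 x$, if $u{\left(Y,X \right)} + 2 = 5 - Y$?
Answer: $-6010$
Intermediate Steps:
$u{\left(Y,X \right)} = 3 - Y$ ($u{\left(Y,X \right)} = -2 - \left(-5 + Y\right) = 3 - Y$)
$u{\left(-5,-9 \right)} + 102 x = \left(3 - -5\right) + 102 \left(-59\right) = \left(3 + 5\right) - 6018 = 8 - 6018 = -6010$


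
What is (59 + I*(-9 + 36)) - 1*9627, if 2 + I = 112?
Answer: -6598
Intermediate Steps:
I = 110 (I = -2 + 112 = 110)
(59 + I*(-9 + 36)) - 1*9627 = (59 + 110*(-9 + 36)) - 1*9627 = (59 + 110*27) - 9627 = (59 + 2970) - 9627 = 3029 - 9627 = -6598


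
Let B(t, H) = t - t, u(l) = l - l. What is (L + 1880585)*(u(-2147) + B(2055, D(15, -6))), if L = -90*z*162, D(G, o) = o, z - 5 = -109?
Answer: 0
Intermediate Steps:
z = -104 (z = 5 - 109 = -104)
u(l) = 0
L = 1516320 (L = -90*(-104)*162 = 9360*162 = 1516320)
B(t, H) = 0
(L + 1880585)*(u(-2147) + B(2055, D(15, -6))) = (1516320 + 1880585)*(0 + 0) = 3396905*0 = 0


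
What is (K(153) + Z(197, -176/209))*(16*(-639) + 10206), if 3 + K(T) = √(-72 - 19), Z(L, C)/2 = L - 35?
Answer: -5778 - 18*I*√91 ≈ -5778.0 - 171.71*I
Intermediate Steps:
Z(L, C) = -70 + 2*L (Z(L, C) = 2*(L - 35) = 2*(-35 + L) = -70 + 2*L)
K(T) = -3 + I*√91 (K(T) = -3 + √(-72 - 19) = -3 + √(-91) = -3 + I*√91)
(K(153) + Z(197, -176/209))*(16*(-639) + 10206) = ((-3 + I*√91) + (-70 + 2*197))*(16*(-639) + 10206) = ((-3 + I*√91) + (-70 + 394))*(-10224 + 10206) = ((-3 + I*√91) + 324)*(-18) = (321 + I*√91)*(-18) = -5778 - 18*I*√91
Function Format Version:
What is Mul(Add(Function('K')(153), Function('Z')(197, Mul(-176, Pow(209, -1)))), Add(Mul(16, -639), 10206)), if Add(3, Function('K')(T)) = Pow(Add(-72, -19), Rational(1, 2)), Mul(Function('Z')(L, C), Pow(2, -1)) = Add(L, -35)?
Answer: Add(-5778, Mul(-18, I, Pow(91, Rational(1, 2)))) ≈ Add(-5778.0, Mul(-171.71, I))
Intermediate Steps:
Function('Z')(L, C) = Add(-70, Mul(2, L)) (Function('Z')(L, C) = Mul(2, Add(L, -35)) = Mul(2, Add(-35, L)) = Add(-70, Mul(2, L)))
Function('K')(T) = Add(-3, Mul(I, Pow(91, Rational(1, 2)))) (Function('K')(T) = Add(-3, Pow(Add(-72, -19), Rational(1, 2))) = Add(-3, Pow(-91, Rational(1, 2))) = Add(-3, Mul(I, Pow(91, Rational(1, 2)))))
Mul(Add(Function('K')(153), Function('Z')(197, Mul(-176, Pow(209, -1)))), Add(Mul(16, -639), 10206)) = Mul(Add(Add(-3, Mul(I, Pow(91, Rational(1, 2)))), Add(-70, Mul(2, 197))), Add(Mul(16, -639), 10206)) = Mul(Add(Add(-3, Mul(I, Pow(91, Rational(1, 2)))), Add(-70, 394)), Add(-10224, 10206)) = Mul(Add(Add(-3, Mul(I, Pow(91, Rational(1, 2)))), 324), -18) = Mul(Add(321, Mul(I, Pow(91, Rational(1, 2)))), -18) = Add(-5778, Mul(-18, I, Pow(91, Rational(1, 2))))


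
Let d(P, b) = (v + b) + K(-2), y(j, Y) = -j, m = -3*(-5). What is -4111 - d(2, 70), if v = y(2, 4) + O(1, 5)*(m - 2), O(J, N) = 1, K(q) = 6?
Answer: -4198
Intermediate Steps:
m = 15
v = 11 (v = -1*2 + 1*(15 - 2) = -2 + 1*13 = -2 + 13 = 11)
d(P, b) = 17 + b (d(P, b) = (11 + b) + 6 = 17 + b)
-4111 - d(2, 70) = -4111 - (17 + 70) = -4111 - 1*87 = -4111 - 87 = -4198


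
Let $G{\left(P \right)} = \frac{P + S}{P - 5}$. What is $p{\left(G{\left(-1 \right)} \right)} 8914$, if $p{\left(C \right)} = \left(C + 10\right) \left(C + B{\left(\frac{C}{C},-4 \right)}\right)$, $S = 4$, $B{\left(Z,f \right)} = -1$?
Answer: $- \frac{254049}{2} \approx -1.2702 \cdot 10^{5}$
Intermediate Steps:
$G{\left(P \right)} = \frac{4 + P}{-5 + P}$ ($G{\left(P \right)} = \frac{P + 4}{P - 5} = \frac{4 + P}{-5 + P}$)
$p{\left(C \right)} = \left(-1 + C\right) \left(10 + C\right)$ ($p{\left(C \right)} = \left(C + 10\right) \left(C - 1\right) = \left(10 + C\right) \left(-1 + C\right) = \left(-1 + C\right) \left(10 + C\right)$)
$p{\left(G{\left(-1 \right)} \right)} 8914 = \left(-10 + \left(\frac{4 - 1}{-5 - 1}\right)^{2} + 9 \frac{4 - 1}{-5 - 1}\right) 8914 = \left(-10 + \left(\frac{1}{-6} \cdot 3\right)^{2} + 9 \frac{1}{-6} \cdot 3\right) 8914 = \left(-10 + \left(\left(- \frac{1}{6}\right) 3\right)^{2} + 9 \left(\left(- \frac{1}{6}\right) 3\right)\right) 8914 = \left(-10 + \left(- \frac{1}{2}\right)^{2} + 9 \left(- \frac{1}{2}\right)\right) 8914 = \left(-10 + \frac{1}{4} - \frac{9}{2}\right) 8914 = \left(- \frac{57}{4}\right) 8914 = - \frac{254049}{2}$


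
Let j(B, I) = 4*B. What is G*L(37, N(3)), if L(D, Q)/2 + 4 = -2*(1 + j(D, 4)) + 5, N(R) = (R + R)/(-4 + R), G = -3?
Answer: 1782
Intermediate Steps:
N(R) = 2*R/(-4 + R) (N(R) = (2*R)/(-4 + R) = 2*R/(-4 + R))
L(D, Q) = -2 - 16*D (L(D, Q) = -8 + 2*(-2*(1 + 4*D) + 5) = -8 + 2*((-2 - 8*D) + 5) = -8 + 2*(3 - 8*D) = -8 + (6 - 16*D) = -2 - 16*D)
G*L(37, N(3)) = -3*(-2 - 16*37) = -3*(-2 - 592) = -3*(-594) = 1782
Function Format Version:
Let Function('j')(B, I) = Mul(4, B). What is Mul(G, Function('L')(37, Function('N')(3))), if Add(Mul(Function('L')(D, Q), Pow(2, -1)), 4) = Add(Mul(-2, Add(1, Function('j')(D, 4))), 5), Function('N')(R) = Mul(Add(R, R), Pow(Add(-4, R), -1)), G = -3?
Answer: 1782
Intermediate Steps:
Function('N')(R) = Mul(2, R, Pow(Add(-4, R), -1)) (Function('N')(R) = Mul(Mul(2, R), Pow(Add(-4, R), -1)) = Mul(2, R, Pow(Add(-4, R), -1)))
Function('L')(D, Q) = Add(-2, Mul(-16, D)) (Function('L')(D, Q) = Add(-8, Mul(2, Add(Mul(-2, Add(1, Mul(4, D))), 5))) = Add(-8, Mul(2, Add(Add(-2, Mul(-8, D)), 5))) = Add(-8, Mul(2, Add(3, Mul(-8, D)))) = Add(-8, Add(6, Mul(-16, D))) = Add(-2, Mul(-16, D)))
Mul(G, Function('L')(37, Function('N')(3))) = Mul(-3, Add(-2, Mul(-16, 37))) = Mul(-3, Add(-2, -592)) = Mul(-3, -594) = 1782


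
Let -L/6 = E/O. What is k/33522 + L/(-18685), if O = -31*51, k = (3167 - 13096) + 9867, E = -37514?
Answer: 25737499/4460688735 ≈ 0.0057698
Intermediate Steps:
k = -62 (k = -9929 + 9867 = -62)
O = -1581
L = -75028/527 (L = -(-225084)/(-1581) = -(-225084)*(-1)/1581 = -6*37514/1581 = -75028/527 ≈ -142.37)
k/33522 + L/(-18685) = -62/33522 - 75028/527/(-18685) = -62*1/33522 - 75028/527*(-1/18685) = -31/16761 + 75028/9846995 = 25737499/4460688735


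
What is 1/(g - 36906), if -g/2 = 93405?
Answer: -1/223716 ≈ -4.4700e-6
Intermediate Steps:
g = -186810 (g = -2*93405 = -186810)
1/(g - 36906) = 1/(-186810 - 36906) = 1/(-223716) = -1/223716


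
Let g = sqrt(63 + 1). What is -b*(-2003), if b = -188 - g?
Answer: -392588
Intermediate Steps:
g = 8 (g = sqrt(64) = 8)
b = -196 (b = -188 - 1*8 = -188 - 8 = -196)
-b*(-2003) = -1*(-196)*(-2003) = 196*(-2003) = -392588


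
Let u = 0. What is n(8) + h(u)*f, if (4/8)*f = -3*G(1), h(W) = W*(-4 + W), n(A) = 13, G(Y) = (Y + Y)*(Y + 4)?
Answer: 13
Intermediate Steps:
G(Y) = 2*Y*(4 + Y) (G(Y) = (2*Y)*(4 + Y) = 2*Y*(4 + Y))
f = -60 (f = 2*(-6*(4 + 1)) = 2*(-6*5) = 2*(-3*10) = 2*(-30) = -60)
n(8) + h(u)*f = 13 + (0*(-4 + 0))*(-60) = 13 + (0*(-4))*(-60) = 13 + 0*(-60) = 13 + 0 = 13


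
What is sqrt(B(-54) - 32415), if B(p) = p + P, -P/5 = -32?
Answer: I*sqrt(32309) ≈ 179.75*I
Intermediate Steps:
P = 160 (P = -5*(-32) = 160)
B(p) = 160 + p (B(p) = p + 160 = 160 + p)
sqrt(B(-54) - 32415) = sqrt((160 - 54) - 32415) = sqrt(106 - 32415) = sqrt(-32309) = I*sqrt(32309)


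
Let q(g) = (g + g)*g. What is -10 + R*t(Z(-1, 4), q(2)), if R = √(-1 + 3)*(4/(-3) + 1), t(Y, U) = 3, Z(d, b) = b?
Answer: -10 - √2 ≈ -11.414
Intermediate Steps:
q(g) = 2*g² (q(g) = (2*g)*g = 2*g²)
R = -√2/3 (R = √2*(4*(-⅓) + 1) = √2*(-4/3 + 1) = √2*(-⅓) = -√2/3 ≈ -0.47140)
-10 + R*t(Z(-1, 4), q(2)) = -10 - √2/3*3 = -10 - √2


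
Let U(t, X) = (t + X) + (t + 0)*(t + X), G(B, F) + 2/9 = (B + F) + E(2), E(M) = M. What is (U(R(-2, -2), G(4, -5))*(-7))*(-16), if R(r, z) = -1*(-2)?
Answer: 2800/3 ≈ 933.33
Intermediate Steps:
R(r, z) = 2
G(B, F) = 16/9 + B + F (G(B, F) = -2/9 + ((B + F) + 2) = -2/9 + (2 + B + F) = 16/9 + B + F)
U(t, X) = X + t + t*(X + t) (U(t, X) = (X + t) + t*(X + t) = X + t + t*(X + t))
(U(R(-2, -2), G(4, -5))*(-7))*(-16) = (((16/9 + 4 - 5) + 2 + 2² + (16/9 + 4 - 5)*2)*(-7))*(-16) = ((7/9 + 2 + 4 + (7/9)*2)*(-7))*(-16) = ((7/9 + 2 + 4 + 14/9)*(-7))*(-16) = ((25/3)*(-7))*(-16) = -175/3*(-16) = 2800/3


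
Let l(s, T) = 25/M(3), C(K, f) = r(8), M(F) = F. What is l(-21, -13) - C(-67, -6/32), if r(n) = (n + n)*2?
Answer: -71/3 ≈ -23.667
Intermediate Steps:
r(n) = 4*n (r(n) = (2*n)*2 = 4*n)
C(K, f) = 32 (C(K, f) = 4*8 = 32)
l(s, T) = 25/3
l(-21, -13) - C(-67, -6/32) = 25/3 - 1*32 = 25/3 - 32 = -71/3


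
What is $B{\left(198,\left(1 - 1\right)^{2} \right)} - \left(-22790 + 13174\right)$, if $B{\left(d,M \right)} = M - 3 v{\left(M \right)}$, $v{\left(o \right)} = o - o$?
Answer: $9616$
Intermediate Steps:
$v{\left(o \right)} = 0$
$B{\left(d,M \right)} = M$ ($B{\left(d,M \right)} = M - 0 = M + 0 = M$)
$B{\left(198,\left(1 - 1\right)^{2} \right)} - \left(-22790 + 13174\right) = \left(1 - 1\right)^{2} - \left(-22790 + 13174\right) = 0^{2} - -9616 = 0 + 9616 = 9616$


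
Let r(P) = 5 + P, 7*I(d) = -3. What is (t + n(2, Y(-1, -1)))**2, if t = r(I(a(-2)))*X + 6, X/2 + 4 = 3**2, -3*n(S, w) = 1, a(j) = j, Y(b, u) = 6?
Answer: 1164241/441 ≈ 2640.0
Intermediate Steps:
I(d) = -3/7 (I(d) = (1/7)*(-3) = -3/7)
n(S, w) = -1/3 (n(S, w) = -1/3*1 = -1/3)
X = 10 (X = -8 + 2*3**2 = -8 + 2*9 = -8 + 18 = 10)
t = 362/7 (t = (5 - 3/7)*10 + 6 = (32/7)*10 + 6 = 320/7 + 6 = 362/7 ≈ 51.714)
(t + n(2, Y(-1, -1)))**2 = (362/7 - 1/3)**2 = (1079/21)**2 = 1164241/441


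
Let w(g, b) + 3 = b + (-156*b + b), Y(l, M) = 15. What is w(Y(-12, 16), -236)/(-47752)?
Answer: -36341/47752 ≈ -0.76104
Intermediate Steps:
w(g, b) = -3 - 154*b (w(g, b) = -3 + (b + (-156*b + b)) = -3 + (b - 155*b) = -3 - 154*b)
w(Y(-12, 16), -236)/(-47752) = (-3 - 154*(-236))/(-47752) = (-3 + 36344)*(-1/47752) = 36341*(-1/47752) = -36341/47752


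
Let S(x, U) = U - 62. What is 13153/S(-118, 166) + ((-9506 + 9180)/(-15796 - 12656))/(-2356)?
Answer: 27552620551/217856964 ≈ 126.47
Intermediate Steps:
S(x, U) = -62 + U
13153/S(-118, 166) + ((-9506 + 9180)/(-15796 - 12656))/(-2356) = 13153/(-62 + 166) + ((-9506 + 9180)/(-15796 - 12656))/(-2356) = 13153/104 - 326/(-28452)*(-1/2356) = 13153*(1/104) - 326*(-1/28452)*(-1/2356) = 13153/104 + (163/14226)*(-1/2356) = 13153/104 - 163/33516456 = 27552620551/217856964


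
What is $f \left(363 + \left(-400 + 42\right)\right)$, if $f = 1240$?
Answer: $6200$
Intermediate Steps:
$f \left(363 + \left(-400 + 42\right)\right) = 1240 \left(363 + \left(-400 + 42\right)\right) = 1240 \left(363 - 358\right) = 1240 \cdot 5 = 6200$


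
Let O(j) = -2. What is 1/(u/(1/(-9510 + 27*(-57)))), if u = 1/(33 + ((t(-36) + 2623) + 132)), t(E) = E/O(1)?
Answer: -2806/11049 ≈ -0.25396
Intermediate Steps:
t(E) = -E/2 (t(E) = E/(-2) = E*(-½) = -E/2)
u = 1/2806 (u = 1/(33 + ((-½*(-36) + 2623) + 132)) = 1/(33 + ((18 + 2623) + 132)) = 1/(33 + (2641 + 132)) = 1/(33 + 2773) = 1/2806 ≈ 0.00035638)
1/(u/(1/(-9510 + 27*(-57)))) = 1/(1/(2806*(1/(-9510 + 27*(-57))))) = 1/(1/(2806*(1/(-9510 - 1539)))) = 1/(1/(2806*(1/(-11049)))) = 1/(1/(2806*(-1/11049))) = 1/((1/2806)*(-11049)) = 1/(-11049/2806) = -2806/11049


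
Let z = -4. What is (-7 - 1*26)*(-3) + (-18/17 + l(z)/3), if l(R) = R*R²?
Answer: 3907/51 ≈ 76.608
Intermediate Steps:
l(R) = R³
(-7 - 1*26)*(-3) + (-18/17 + l(z)/3) = (-7 - 1*26)*(-3) + (-18/17 + (-4)³/3) = (-7 - 26)*(-3) + (-18*1/17 - 64*⅓) = -33*(-3) + (-18/17 - 64/3) = 99 - 1142/51 = 3907/51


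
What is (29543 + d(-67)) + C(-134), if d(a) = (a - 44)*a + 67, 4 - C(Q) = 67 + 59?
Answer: 36925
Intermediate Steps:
C(Q) = -122 (C(Q) = 4 - (67 + 59) = 4 - 1*126 = 4 - 126 = -122)
d(a) = 67 + a*(-44 + a) (d(a) = (-44 + a)*a + 67 = a*(-44 + a) + 67 = 67 + a*(-44 + a))
(29543 + d(-67)) + C(-134) = (29543 + (67 + (-67)² - 44*(-67))) - 122 = (29543 + (67 + 4489 + 2948)) - 122 = (29543 + 7504) - 122 = 37047 - 122 = 36925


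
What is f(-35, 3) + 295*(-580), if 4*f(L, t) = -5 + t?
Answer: -342201/2 ≈ -1.7110e+5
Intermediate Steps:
f(L, t) = -5/4 + t/4 (f(L, t) = (-5 + t)/4 = -5/4 + t/4)
f(-35, 3) + 295*(-580) = (-5/4 + (¼)*3) + 295*(-580) = (-5/4 + ¾) - 171100 = -½ - 171100 = -342201/2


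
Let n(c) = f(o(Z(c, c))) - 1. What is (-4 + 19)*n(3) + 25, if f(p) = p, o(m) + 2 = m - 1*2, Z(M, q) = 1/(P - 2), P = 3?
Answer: -35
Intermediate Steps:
Z(M, q) = 1 (Z(M, q) = 1/(3 - 2) = 1/1 = 1)
o(m) = -4 + m (o(m) = -2 + (m - 1*2) = -2 + (m - 2) = -2 + (-2 + m) = -4 + m)
n(c) = -4 (n(c) = (-4 + 1) - 1 = -3 - 1 = -4)
(-4 + 19)*n(3) + 25 = (-4 + 19)*(-4) + 25 = 15*(-4) + 25 = -60 + 25 = -35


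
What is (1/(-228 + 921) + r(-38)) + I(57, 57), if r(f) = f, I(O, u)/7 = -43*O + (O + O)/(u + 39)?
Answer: -190565975/11088 ≈ -17187.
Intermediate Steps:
I(O, u) = -301*O + 14*O/(39 + u) (I(O, u) = 7*(-43*O + (O + O)/(u + 39)) = 7*(-43*O + (2*O)/(39 + u)) = 7*(-43*O + 2*O/(39 + u)) = -301*O + 14*O/(39 + u))
(1/(-228 + 921) + r(-38)) + I(57, 57) = (1/(-228 + 921) - 38) - 7*57*(1675 + 43*57)/(39 + 57) = (1/693 - 38) - 7*57*(1675 + 2451)/96 = (1/693 - 38) - 7*57*1/96*4126 = -26333/693 - 274379/16 = -190565975/11088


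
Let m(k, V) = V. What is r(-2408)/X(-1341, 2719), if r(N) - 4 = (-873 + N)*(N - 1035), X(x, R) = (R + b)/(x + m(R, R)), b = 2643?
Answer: 7783279543/2681 ≈ 2.9031e+6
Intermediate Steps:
X(x, R) = (2643 + R)/(R + x) (X(x, R) = (R + 2643)/(x + R) = (2643 + R)/(R + x))
r(N) = 4 + (-1035 + N)*(-873 + N) (r(N) = 4 + (-873 + N)*(N - 1035) = 4 + (-873 + N)*(-1035 + N) = 4 + (-1035 + N)*(-873 + N))
r(-2408)/X(-1341, 2719) = (903559 + (-2408)² - 1908*(-2408))/(((2643 + 2719)/(2719 - 1341))) = (903559 + 5798464 + 4594464)/((5362/1378)) = 11296487/(((1/1378)*5362)) = 11296487/(2681/689) = 11296487*(689/2681) = 7783279543/2681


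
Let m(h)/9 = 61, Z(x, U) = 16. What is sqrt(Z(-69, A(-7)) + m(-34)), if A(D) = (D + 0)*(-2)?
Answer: sqrt(565) ≈ 23.770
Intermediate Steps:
A(D) = -2*D (A(D) = D*(-2) = -2*D)
m(h) = 549 (m(h) = 9*61 = 549)
sqrt(Z(-69, A(-7)) + m(-34)) = sqrt(16 + 549) = sqrt(565)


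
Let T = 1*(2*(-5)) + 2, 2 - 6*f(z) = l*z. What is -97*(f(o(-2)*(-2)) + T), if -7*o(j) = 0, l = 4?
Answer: 2231/3 ≈ 743.67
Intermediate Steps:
o(j) = 0 (o(j) = -⅐*0 = 0)
f(z) = ⅓ - 2*z/3
T = -8 (T = 1*(-10) + 2 = -10 + 2 = -8)
-97*(f(o(-2)*(-2)) + T) = -97*((⅓ - 0*(-2)) - 8) = -97*((⅓ - ⅔*0) - 8) = -97*((⅓ + 0) - 8) = -97*(⅓ - 8) = -97*(-23/3) = 2231/3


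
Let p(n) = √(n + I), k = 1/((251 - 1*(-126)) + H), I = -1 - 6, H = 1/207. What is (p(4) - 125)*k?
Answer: -5175/15608 + 207*I*√3/78040 ≈ -0.33156 + 0.0045942*I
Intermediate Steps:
H = 1/207 ≈ 0.0048309
I = -7
k = 207/78040 (k = 1/((251 - 1*(-126)) + 1/207) = 1/((251 + 126) + 1/207) = 1/(377 + 1/207) = 1/(78040/207) = 207/78040 ≈ 0.0026525)
p(n) = √(-7 + n) (p(n) = √(n - 7) = √(-7 + n))
(p(4) - 125)*k = (√(-7 + 4) - 125)*(207/78040) = (√(-3) - 125)*(207/78040) = (I*√3 - 125)*(207/78040) = (-125 + I*√3)*(207/78040) = -5175/15608 + 207*I*√3/78040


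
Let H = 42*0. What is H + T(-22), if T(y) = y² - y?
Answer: 506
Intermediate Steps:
H = 0
H + T(-22) = 0 - 22*(-1 - 22) = 0 - 22*(-23) = 0 + 506 = 506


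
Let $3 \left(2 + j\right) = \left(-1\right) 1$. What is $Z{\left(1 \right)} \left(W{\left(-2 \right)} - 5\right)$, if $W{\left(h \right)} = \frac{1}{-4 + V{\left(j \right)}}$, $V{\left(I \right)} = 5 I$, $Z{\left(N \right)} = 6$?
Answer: $- \frac{1428}{47} \approx -30.383$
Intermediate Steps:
$j = - \frac{7}{3}$ ($j = -2 + \frac{\left(-1\right) 1}{3} = -2 + \frac{1}{3} \left(-1\right) = -2 - \frac{1}{3} = - \frac{7}{3} \approx -2.3333$)
$W{\left(h \right)} = - \frac{3}{47}$ ($W{\left(h \right)} = \frac{1}{-4 + 5 \left(- \frac{7}{3}\right)} = \frac{1}{-4 - \frac{35}{3}} = \frac{1}{- \frac{47}{3}} = - \frac{3}{47}$)
$Z{\left(1 \right)} \left(W{\left(-2 \right)} - 5\right) = 6 \left(- \frac{3}{47} - 5\right) = 6 \left(- \frac{238}{47}\right) = - \frac{1428}{47}$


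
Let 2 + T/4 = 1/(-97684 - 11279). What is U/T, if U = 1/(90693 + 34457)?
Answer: -108963/109094256200 ≈ -9.9880e-7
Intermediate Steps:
T = -871708/108963 (T = -8 + 4/(-97684 - 11279) = -8 + 4/(-108963) = -8 + 4*(-1/108963) = -8 - 4/108963 = -871708/108963 ≈ -8.0000)
U = 1/125150 ≈ 7.9904e-6
U/T = 1/(125150*(-871708/108963)) = (1/125150)*(-108963/871708) = -108963/109094256200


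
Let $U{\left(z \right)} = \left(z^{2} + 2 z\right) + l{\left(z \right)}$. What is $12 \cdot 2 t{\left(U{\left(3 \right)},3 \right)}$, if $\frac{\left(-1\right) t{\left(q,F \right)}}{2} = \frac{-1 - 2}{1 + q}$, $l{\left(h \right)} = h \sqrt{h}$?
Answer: $\frac{2304}{229} - \frac{432 \sqrt{3}}{229} \approx 6.7937$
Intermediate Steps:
$l{\left(h \right)} = h^{\frac{3}{2}}$
$U{\left(z \right)} = z^{2} + z^{\frac{3}{2}} + 2 z$ ($U{\left(z \right)} = \left(z^{2} + 2 z\right) + z^{\frac{3}{2}} = z^{2} + z^{\frac{3}{2}} + 2 z$)
$t{\left(q,F \right)} = \frac{6}{1 + q}$ ($t{\left(q,F \right)} = - 2 \frac{-1 - 2}{1 + q} = - 2 \left(- \frac{3}{1 + q}\right) = \frac{6}{1 + q}$)
$12 \cdot 2 t{\left(U{\left(3 \right)},3 \right)} = 12 \cdot 2 \frac{6}{1 + \left(3^{2} + 3^{\frac{3}{2}} + 2 \cdot 3\right)} = 24 \frac{6}{1 + \left(9 + 3 \sqrt{3} + 6\right)} = 24 \frac{6}{1 + \left(15 + 3 \sqrt{3}\right)} = 24 \frac{6}{16 + 3 \sqrt{3}} = \frac{144}{16 + 3 \sqrt{3}}$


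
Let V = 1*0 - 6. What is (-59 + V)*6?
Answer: -390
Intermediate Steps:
V = -6 (V = 0 - 6 = -6)
(-59 + V)*6 = (-59 - 6)*6 = -65*6 = -390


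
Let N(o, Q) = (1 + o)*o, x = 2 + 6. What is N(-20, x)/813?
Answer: 380/813 ≈ 0.46740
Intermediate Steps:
x = 8
N(o, Q) = o*(1 + o)
N(-20, x)/813 = -20*(1 - 20)/813 = -20*(-19)*(1/813) = 380*(1/813) = 380/813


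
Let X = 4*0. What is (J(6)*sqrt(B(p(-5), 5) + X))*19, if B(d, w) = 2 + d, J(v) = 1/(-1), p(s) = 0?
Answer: -19*sqrt(2) ≈ -26.870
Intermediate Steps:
J(v) = -1
X = 0
(J(6)*sqrt(B(p(-5), 5) + X))*19 = -sqrt((2 + 0) + 0)*19 = -sqrt(2 + 0)*19 = -sqrt(2)*19 = -19*sqrt(2)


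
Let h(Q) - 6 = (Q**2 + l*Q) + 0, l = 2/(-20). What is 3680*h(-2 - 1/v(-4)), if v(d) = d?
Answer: 33994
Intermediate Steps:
l = -1/10 (l = 2*(-1/20) = -1/10 ≈ -0.10000)
h(Q) = 6 + Q**2 - Q/10 (h(Q) = 6 + ((Q**2 - Q/10) + 0) = 6 + (Q**2 - Q/10) = 6 + Q**2 - Q/10)
3680*h(-2 - 1/v(-4)) = 3680*(6 + (-2 - 1/(-4))**2 - (-2 - 1/(-4))/10) = 3680*(6 + (-2 - 1*(-1/4))**2 - (-2 - 1*(-1/4))/10) = 3680*(6 + (-2 + 1/4)**2 - (-2 + 1/4)/10) = 3680*(6 + (-7/4)**2 - 1/10*(-7/4)) = 3680*(6 + 49/16 + 7/40) = 3680*(739/80) = 33994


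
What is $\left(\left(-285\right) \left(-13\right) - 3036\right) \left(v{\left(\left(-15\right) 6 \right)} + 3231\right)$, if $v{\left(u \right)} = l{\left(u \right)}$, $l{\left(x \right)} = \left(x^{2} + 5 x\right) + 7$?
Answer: $7284072$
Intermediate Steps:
$l{\left(x \right)} = 7 + x^{2} + 5 x$
$v{\left(u \right)} = 7 + u^{2} + 5 u$
$\left(\left(-285\right) \left(-13\right) - 3036\right) \left(v{\left(\left(-15\right) 6 \right)} + 3231\right) = \left(\left(-285\right) \left(-13\right) - 3036\right) \left(\left(7 + \left(\left(-15\right) 6\right)^{2} + 5 \left(\left(-15\right) 6\right)\right) + 3231\right) = \left(3705 - 3036\right) \left(\left(7 + \left(-90\right)^{2} + 5 \left(-90\right)\right) + 3231\right) = 669 \left(\left(7 + 8100 - 450\right) + 3231\right) = 669 \left(7657 + 3231\right) = 669 \cdot 10888 = 7284072$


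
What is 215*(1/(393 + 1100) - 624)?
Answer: -200300665/1493 ≈ -1.3416e+5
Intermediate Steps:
215*(1/(393 + 1100) - 624) = 215*(1/1493 - 624) = 215*(-931631/1493) = -200300665/1493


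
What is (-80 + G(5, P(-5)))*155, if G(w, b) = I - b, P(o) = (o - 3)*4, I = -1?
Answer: -7595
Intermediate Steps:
P(o) = -12 + 4*o (P(o) = (-3 + o)*4 = -12 + 4*o)
G(w, b) = -1 - b
(-80 + G(5, P(-5)))*155 = (-80 + (-1 - (-12 + 4*(-5))))*155 = (-80 + (-1 - (-12 - 20)))*155 = (-80 + (-1 - 1*(-32)))*155 = (-80 + (-1 + 32))*155 = (-80 + 31)*155 = -49*155 = -7595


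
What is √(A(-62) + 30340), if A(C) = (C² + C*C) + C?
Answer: √37966 ≈ 194.85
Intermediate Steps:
A(C) = C + 2*C² (A(C) = (C² + C²) + C = 2*C² + C = C + 2*C²)
√(A(-62) + 30340) = √(-62*(1 + 2*(-62)) + 30340) = √(-62*(1 - 124) + 30340) = √(-62*(-123) + 30340) = √(7626 + 30340) = √37966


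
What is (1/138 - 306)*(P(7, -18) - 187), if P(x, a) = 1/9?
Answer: 35512907/621 ≈ 57187.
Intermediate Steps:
P(x, a) = ⅑
(1/138 - 306)*(P(7, -18) - 187) = (1/138 - 306)*(⅑ - 187) = (1/138 - 306)*(-1682/9) = -42227/138*(-1682/9) = 35512907/621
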